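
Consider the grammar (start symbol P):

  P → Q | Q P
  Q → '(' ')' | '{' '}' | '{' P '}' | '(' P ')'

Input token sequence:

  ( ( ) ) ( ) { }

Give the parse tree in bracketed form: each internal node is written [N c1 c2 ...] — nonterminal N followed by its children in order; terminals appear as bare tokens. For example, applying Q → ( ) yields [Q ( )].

[P [Q ( [P [Q ( )]] )] [P [Q ( )] [P [Q { }]]]]

P
Q P
( P ) P
( Q ) P
( ( ) ) P
( ( ) ) Q P
( ( ) ) ( ) P
( ( ) ) ( ) Q
( ( ) ) ( ) { }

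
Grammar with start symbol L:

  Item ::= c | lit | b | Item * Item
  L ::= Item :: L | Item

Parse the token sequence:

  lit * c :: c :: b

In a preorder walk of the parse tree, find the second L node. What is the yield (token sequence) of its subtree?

c :: b

[L [Item [Item lit] * [Item c]] :: [L [Item c] :: [L [Item b]]]]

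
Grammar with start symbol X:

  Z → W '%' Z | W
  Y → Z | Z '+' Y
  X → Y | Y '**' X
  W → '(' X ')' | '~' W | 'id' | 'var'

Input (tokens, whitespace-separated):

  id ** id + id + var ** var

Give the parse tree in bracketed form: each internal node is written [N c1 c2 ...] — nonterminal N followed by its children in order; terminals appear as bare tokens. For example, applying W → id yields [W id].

X
Y ** X
Z ** X
W ** X
id ** X
id ** Y ** X
id ** Z + Y ** X
id ** W + Y ** X
id ** id + Y ** X
id ** id + Z + Y ** X
id ** id + W + Y ** X
id ** id + id + Y ** X
id ** id + id + Z ** X
id ** id + id + W ** X
id ** id + id + var ** X
id ** id + id + var ** Y
id ** id + id + var ** Z
id ** id + id + var ** W
id ** id + id + var ** var

[X [Y [Z [W id]]] ** [X [Y [Z [W id]] + [Y [Z [W id]] + [Y [Z [W var]]]]] ** [X [Y [Z [W var]]]]]]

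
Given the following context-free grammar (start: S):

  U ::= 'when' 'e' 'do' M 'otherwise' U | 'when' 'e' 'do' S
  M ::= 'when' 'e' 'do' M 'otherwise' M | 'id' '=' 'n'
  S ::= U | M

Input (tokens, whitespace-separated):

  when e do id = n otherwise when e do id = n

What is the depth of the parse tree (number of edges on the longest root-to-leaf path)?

5

[S [U when e do [M id = n] otherwise [U when e do [S [M id = n]]]]]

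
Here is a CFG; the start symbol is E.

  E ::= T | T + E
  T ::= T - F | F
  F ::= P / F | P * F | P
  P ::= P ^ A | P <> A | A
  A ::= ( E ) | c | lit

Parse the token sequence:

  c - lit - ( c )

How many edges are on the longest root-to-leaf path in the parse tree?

[E [T [T [T [F [P [A c]]]] - [F [P [A lit]]]] - [F [P [A ( [E [T [F [P [A c]]]]] )]]]]]

10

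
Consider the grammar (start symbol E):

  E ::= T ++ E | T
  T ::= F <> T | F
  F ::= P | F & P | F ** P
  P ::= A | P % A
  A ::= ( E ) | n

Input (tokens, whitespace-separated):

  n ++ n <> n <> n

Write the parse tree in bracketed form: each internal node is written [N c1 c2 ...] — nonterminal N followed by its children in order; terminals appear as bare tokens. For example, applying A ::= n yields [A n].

[E [T [F [P [A n]]]] ++ [E [T [F [P [A n]]] <> [T [F [P [A n]]] <> [T [F [P [A n]]]]]]]]

E
T ++ E
F ++ E
P ++ E
A ++ E
n ++ E
n ++ T
n ++ F <> T
n ++ P <> T
n ++ A <> T
n ++ n <> T
n ++ n <> F <> T
n ++ n <> P <> T
n ++ n <> A <> T
n ++ n <> n <> T
n ++ n <> n <> F
n ++ n <> n <> P
n ++ n <> n <> A
n ++ n <> n <> n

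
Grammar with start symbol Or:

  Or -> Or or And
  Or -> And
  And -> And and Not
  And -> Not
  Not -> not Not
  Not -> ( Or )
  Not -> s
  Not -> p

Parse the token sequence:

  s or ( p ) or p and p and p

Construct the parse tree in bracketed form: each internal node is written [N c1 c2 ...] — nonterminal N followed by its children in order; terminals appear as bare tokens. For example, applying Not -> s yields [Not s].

Or
Or or And
Or or And or And
And or And or And
Not or And or And
s or And or And
s or Not or And
s or ( Or ) or And
s or ( And ) or And
s or ( Not ) or And
s or ( p ) or And
s or ( p ) or And and Not
s or ( p ) or And and Not and Not
s or ( p ) or Not and Not and Not
s or ( p ) or p and Not and Not
s or ( p ) or p and p and Not
s or ( p ) or p and p and p

[Or [Or [Or [And [Not s]]] or [And [Not ( [Or [And [Not p]]] )]]] or [And [And [And [Not p]] and [Not p]] and [Not p]]]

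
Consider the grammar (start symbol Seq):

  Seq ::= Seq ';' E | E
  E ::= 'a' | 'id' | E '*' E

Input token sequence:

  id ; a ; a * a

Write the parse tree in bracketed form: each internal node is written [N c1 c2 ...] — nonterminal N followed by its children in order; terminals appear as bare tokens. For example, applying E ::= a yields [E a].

Seq
Seq ; E
Seq ; E ; E
E ; E ; E
id ; E ; E
id ; a ; E
id ; a ; E * E
id ; a ; a * E
id ; a ; a * a

[Seq [Seq [Seq [E id]] ; [E a]] ; [E [E a] * [E a]]]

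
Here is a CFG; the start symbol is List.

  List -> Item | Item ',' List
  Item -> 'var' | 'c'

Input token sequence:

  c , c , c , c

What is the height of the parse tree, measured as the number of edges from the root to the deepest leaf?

[List [Item c] , [List [Item c] , [List [Item c] , [List [Item c]]]]]

5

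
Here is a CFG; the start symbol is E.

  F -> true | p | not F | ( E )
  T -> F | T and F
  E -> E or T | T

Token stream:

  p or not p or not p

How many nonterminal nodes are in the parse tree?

[E [E [E [T [F p]]] or [T [F not [F p]]]] or [T [F not [F p]]]]

11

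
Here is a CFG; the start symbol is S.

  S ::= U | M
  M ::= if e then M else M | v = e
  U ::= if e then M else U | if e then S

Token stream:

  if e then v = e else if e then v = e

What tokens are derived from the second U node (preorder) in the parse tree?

[S [U if e then [M v = e] else [U if e then [S [M v = e]]]]]

if e then v = e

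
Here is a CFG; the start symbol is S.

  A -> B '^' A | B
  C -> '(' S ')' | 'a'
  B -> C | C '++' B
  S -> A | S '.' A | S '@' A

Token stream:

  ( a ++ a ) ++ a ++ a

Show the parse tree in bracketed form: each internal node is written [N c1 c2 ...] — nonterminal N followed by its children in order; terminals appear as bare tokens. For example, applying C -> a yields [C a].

S
A
B
C ++ B
( S ) ++ B
( A ) ++ B
( B ) ++ B
( C ++ B ) ++ B
( a ++ B ) ++ B
( a ++ C ) ++ B
( a ++ a ) ++ B
( a ++ a ) ++ C ++ B
( a ++ a ) ++ a ++ B
( a ++ a ) ++ a ++ C
( a ++ a ) ++ a ++ a

[S [A [B [C ( [S [A [B [C a] ++ [B [C a]]]]] )] ++ [B [C a] ++ [B [C a]]]]]]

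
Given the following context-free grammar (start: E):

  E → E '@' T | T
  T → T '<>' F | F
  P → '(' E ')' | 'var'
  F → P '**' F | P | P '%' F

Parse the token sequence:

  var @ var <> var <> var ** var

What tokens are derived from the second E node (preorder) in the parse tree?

var

[E [E [T [F [P var]]]] @ [T [T [T [F [P var]]] <> [F [P var]]] <> [F [P var] ** [F [P var]]]]]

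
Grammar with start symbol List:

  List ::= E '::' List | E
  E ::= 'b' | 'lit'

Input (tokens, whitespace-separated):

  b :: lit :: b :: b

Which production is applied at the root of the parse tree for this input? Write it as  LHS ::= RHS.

List ::= E '::' List

[List [E b] :: [List [E lit] :: [List [E b] :: [List [E b]]]]]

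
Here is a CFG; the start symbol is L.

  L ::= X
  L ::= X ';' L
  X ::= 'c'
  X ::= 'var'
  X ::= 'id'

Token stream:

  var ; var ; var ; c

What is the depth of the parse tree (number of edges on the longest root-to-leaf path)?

5

[L [X var] ; [L [X var] ; [L [X var] ; [L [X c]]]]]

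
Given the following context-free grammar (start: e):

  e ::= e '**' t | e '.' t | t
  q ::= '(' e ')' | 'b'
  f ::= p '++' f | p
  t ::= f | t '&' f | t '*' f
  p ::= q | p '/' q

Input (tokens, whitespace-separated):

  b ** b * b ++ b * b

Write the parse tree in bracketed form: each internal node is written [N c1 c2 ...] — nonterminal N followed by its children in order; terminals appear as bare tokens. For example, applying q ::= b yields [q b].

[e [e [t [f [p [q b]]]]] ** [t [t [t [f [p [q b]]]] * [f [p [q b]] ++ [f [p [q b]]]]] * [f [p [q b]]]]]

e
e ** t
t ** t
f ** t
p ** t
q ** t
b ** t
b ** t * f
b ** t * f * f
b ** f * f * f
b ** p * f * f
b ** q * f * f
b ** b * f * f
b ** b * p ++ f * f
b ** b * q ++ f * f
b ** b * b ++ f * f
b ** b * b ++ p * f
b ** b * b ++ q * f
b ** b * b ++ b * f
b ** b * b ++ b * p
b ** b * b ++ b * q
b ** b * b ++ b * b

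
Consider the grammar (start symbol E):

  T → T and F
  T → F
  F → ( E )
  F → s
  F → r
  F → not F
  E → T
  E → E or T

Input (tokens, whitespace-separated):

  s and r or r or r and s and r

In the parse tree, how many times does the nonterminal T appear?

6

[E [E [E [T [T [F s]] and [F r]]] or [T [F r]]] or [T [T [T [F r]] and [F s]] and [F r]]]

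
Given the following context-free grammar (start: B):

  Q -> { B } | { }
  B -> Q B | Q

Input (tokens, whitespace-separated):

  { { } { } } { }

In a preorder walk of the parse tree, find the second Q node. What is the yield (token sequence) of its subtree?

[B [Q { [B [Q { }] [B [Q { }]]] }] [B [Q { }]]]

{ }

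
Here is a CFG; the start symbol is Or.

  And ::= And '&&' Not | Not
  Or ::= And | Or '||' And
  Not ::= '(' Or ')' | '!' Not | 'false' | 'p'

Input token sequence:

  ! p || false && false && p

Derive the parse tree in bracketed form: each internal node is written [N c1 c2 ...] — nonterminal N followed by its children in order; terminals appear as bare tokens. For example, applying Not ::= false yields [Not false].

Or
Or || And
And || And
Not || And
! Not || And
! p || And
! p || And && Not
! p || And && Not && Not
! p || Not && Not && Not
! p || false && Not && Not
! p || false && false && Not
! p || false && false && p

[Or [Or [And [Not ! [Not p]]]] || [And [And [And [Not false]] && [Not false]] && [Not p]]]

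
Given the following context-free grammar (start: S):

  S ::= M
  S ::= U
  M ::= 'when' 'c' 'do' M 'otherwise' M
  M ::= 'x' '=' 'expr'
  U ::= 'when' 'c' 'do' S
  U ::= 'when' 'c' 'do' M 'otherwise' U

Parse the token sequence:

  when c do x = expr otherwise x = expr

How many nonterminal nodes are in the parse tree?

4

[S [M when c do [M x = expr] otherwise [M x = expr]]]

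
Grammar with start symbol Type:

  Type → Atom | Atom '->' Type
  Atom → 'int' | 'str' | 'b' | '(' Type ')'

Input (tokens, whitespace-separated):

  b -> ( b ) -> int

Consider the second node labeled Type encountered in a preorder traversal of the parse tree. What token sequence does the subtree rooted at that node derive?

( b ) -> int

[Type [Atom b] -> [Type [Atom ( [Type [Atom b]] )] -> [Type [Atom int]]]]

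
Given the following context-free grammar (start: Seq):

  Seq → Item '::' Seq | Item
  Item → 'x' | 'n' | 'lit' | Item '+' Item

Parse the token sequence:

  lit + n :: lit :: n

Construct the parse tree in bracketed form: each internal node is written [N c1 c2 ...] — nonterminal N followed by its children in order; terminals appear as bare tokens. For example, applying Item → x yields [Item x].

[Seq [Item [Item lit] + [Item n]] :: [Seq [Item lit] :: [Seq [Item n]]]]

Seq
Item :: Seq
Item + Item :: Seq
lit + Item :: Seq
lit + n :: Seq
lit + n :: Item :: Seq
lit + n :: lit :: Seq
lit + n :: lit :: Item
lit + n :: lit :: n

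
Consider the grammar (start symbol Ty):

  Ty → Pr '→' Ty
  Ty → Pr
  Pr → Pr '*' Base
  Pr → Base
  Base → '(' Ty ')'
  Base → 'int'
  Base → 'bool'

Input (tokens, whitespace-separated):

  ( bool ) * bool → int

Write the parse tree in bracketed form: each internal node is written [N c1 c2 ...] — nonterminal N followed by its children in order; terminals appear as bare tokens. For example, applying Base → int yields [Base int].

Ty
Pr → Ty
Pr * Base → Ty
Base * Base → Ty
( Ty ) * Base → Ty
( Pr ) * Base → Ty
( Base ) * Base → Ty
( bool ) * Base → Ty
( bool ) * bool → Ty
( bool ) * bool → Pr
( bool ) * bool → Base
( bool ) * bool → int

[Ty [Pr [Pr [Base ( [Ty [Pr [Base bool]]] )]] * [Base bool]] → [Ty [Pr [Base int]]]]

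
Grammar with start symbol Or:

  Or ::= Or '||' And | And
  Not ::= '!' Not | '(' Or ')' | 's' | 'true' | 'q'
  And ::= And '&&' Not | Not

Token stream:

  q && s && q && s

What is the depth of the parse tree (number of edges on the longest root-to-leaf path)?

[Or [And [And [And [And [Not q]] && [Not s]] && [Not q]] && [Not s]]]

6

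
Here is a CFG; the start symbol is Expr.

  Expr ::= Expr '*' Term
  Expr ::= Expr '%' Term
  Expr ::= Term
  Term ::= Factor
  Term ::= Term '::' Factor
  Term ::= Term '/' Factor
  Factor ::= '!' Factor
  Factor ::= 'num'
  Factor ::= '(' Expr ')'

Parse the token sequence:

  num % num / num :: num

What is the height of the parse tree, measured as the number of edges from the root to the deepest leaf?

[Expr [Expr [Term [Factor num]]] % [Term [Term [Term [Factor num]] / [Factor num]] :: [Factor num]]]

5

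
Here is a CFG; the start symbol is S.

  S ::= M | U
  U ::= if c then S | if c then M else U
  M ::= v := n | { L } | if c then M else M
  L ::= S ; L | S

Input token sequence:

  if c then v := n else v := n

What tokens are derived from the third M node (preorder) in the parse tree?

[S [M if c then [M v := n] else [M v := n]]]

v := n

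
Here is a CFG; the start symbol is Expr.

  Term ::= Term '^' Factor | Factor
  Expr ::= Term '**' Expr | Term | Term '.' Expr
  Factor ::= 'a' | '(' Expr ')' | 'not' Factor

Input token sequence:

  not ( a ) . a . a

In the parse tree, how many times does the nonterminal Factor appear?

5

[Expr [Term [Factor not [Factor ( [Expr [Term [Factor a]]] )]]] . [Expr [Term [Factor a]] . [Expr [Term [Factor a]]]]]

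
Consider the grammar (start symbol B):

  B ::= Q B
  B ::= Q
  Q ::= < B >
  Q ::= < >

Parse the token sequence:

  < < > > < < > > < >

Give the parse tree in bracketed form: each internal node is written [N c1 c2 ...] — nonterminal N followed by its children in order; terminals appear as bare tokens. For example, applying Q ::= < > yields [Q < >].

B
Q B
< B > B
< Q > B
< < > > B
< < > > Q B
< < > > < B > B
< < > > < Q > B
< < > > < < > > B
< < > > < < > > Q
< < > > < < > > < >

[B [Q < [B [Q < >]] >] [B [Q < [B [Q < >]] >] [B [Q < >]]]]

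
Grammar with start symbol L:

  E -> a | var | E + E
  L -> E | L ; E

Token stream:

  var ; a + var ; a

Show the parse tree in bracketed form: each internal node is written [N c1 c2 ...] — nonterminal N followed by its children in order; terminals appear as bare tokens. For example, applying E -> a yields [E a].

L
L ; E
L ; E ; E
E ; E ; E
var ; E ; E
var ; E + E ; E
var ; a + E ; E
var ; a + var ; E
var ; a + var ; a

[L [L [L [E var]] ; [E [E a] + [E var]]] ; [E a]]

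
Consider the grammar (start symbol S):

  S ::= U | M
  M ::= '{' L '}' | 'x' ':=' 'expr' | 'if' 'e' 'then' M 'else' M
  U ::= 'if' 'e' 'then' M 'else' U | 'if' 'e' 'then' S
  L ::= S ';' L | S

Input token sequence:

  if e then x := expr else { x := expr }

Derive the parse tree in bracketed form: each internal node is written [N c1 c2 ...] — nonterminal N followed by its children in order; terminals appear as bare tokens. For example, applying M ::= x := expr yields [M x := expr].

S
M
if e then M else M
if e then x := expr else M
if e then x := expr else { L }
if e then x := expr else { S }
if e then x := expr else { M }
if e then x := expr else { x := expr }

[S [M if e then [M x := expr] else [M { [L [S [M x := expr]]] }]]]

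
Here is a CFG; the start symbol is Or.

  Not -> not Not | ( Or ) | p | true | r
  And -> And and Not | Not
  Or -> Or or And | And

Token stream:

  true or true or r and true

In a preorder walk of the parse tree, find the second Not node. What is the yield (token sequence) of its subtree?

true

[Or [Or [Or [And [Not true]]] or [And [Not true]]] or [And [And [Not r]] and [Not true]]]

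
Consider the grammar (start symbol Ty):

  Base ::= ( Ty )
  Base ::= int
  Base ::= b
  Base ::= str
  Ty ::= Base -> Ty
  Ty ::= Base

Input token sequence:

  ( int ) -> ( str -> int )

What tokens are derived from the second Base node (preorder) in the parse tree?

[Ty [Base ( [Ty [Base int]] )] -> [Ty [Base ( [Ty [Base str] -> [Ty [Base int]]] )]]]

int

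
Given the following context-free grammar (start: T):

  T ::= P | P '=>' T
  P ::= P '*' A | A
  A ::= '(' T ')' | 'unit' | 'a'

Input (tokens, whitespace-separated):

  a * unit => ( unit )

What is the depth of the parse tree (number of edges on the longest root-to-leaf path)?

7

[T [P [P [A a]] * [A unit]] => [T [P [A ( [T [P [A unit]]] )]]]]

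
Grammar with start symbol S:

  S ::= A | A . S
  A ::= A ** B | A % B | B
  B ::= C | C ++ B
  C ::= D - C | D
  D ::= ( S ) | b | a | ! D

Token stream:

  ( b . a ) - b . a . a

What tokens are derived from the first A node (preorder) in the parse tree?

( b . a ) - b

[S [A [B [C [D ( [S [A [B [C [D b]]]] . [S [A [B [C [D a]]]]]] )] - [C [D b]]]]] . [S [A [B [C [D a]]]] . [S [A [B [C [D a]]]]]]]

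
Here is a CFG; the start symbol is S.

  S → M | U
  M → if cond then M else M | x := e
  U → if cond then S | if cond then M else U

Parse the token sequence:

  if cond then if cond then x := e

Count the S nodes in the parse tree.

[S [U if cond then [S [U if cond then [S [M x := e]]]]]]

3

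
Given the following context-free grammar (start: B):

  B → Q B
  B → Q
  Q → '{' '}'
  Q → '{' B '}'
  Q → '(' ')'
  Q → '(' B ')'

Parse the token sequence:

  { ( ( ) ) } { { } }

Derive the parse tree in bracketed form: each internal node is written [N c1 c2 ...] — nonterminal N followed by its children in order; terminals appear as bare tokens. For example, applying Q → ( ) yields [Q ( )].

B
Q B
{ B } B
{ Q } B
{ ( B ) } B
{ ( Q ) } B
{ ( ( ) ) } B
{ ( ( ) ) } Q
{ ( ( ) ) } { B }
{ ( ( ) ) } { Q }
{ ( ( ) ) } { { } }

[B [Q { [B [Q ( [B [Q ( )]] )]] }] [B [Q { [B [Q { }]] }]]]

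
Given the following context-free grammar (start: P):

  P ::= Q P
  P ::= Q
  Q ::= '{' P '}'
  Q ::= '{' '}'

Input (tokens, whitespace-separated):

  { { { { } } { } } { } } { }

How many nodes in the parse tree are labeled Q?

7

[P [Q { [P [Q { [P [Q { [P [Q { }]] }] [P [Q { }]]] }] [P [Q { }]]] }] [P [Q { }]]]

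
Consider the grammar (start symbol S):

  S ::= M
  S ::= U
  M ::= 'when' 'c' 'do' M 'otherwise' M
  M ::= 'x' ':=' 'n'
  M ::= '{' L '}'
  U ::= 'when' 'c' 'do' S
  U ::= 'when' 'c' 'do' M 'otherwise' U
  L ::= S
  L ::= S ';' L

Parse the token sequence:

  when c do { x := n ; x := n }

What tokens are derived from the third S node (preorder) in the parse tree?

x := n

[S [U when c do [S [M { [L [S [M x := n]] ; [L [S [M x := n]]]] }]]]]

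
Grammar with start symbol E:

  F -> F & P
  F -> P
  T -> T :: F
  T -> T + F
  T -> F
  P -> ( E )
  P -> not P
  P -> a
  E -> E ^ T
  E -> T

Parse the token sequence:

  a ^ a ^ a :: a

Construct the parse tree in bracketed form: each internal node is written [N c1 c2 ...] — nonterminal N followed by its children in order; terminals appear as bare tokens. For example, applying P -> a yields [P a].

E
E ^ T
E ^ T ^ T
T ^ T ^ T
F ^ T ^ T
P ^ T ^ T
a ^ T ^ T
a ^ F ^ T
a ^ P ^ T
a ^ a ^ T
a ^ a ^ T :: F
a ^ a ^ F :: F
a ^ a ^ P :: F
a ^ a ^ a :: F
a ^ a ^ a :: P
a ^ a ^ a :: a

[E [E [E [T [F [P a]]]] ^ [T [F [P a]]]] ^ [T [T [F [P a]]] :: [F [P a]]]]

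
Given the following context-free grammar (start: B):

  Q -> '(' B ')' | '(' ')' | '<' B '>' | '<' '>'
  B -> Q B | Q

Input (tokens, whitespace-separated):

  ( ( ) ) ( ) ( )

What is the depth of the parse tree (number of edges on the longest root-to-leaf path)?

4

[B [Q ( [B [Q ( )]] )] [B [Q ( )] [B [Q ( )]]]]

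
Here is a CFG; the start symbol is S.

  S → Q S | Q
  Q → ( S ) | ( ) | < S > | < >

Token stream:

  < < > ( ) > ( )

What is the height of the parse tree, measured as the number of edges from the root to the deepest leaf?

[S [Q < [S [Q < >] [S [Q ( )]]] >] [S [Q ( )]]]

5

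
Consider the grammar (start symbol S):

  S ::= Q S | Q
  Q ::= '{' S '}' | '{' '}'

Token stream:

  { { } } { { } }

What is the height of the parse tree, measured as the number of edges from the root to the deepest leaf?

5

[S [Q { [S [Q { }]] }] [S [Q { [S [Q { }]] }]]]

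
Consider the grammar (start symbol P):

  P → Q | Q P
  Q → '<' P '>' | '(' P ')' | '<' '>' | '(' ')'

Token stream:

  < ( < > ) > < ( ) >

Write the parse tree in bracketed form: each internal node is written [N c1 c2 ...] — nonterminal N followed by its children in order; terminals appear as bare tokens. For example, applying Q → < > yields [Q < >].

[P [Q < [P [Q ( [P [Q < >]] )]] >] [P [Q < [P [Q ( )]] >]]]

P
Q P
< P > P
< Q > P
< ( P ) > P
< ( Q ) > P
< ( < > ) > P
< ( < > ) > Q
< ( < > ) > < P >
< ( < > ) > < Q >
< ( < > ) > < ( ) >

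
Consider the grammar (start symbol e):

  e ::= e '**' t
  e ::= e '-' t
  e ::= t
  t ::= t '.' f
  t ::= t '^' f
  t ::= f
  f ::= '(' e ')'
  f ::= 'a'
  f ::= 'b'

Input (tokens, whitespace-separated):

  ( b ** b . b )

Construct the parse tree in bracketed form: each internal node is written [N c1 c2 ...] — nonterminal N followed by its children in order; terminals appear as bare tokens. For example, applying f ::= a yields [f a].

e
t
f
( e )
( e ** t )
( t ** t )
( f ** t )
( b ** t )
( b ** t . f )
( b ** f . f )
( b ** b . f )
( b ** b . b )

[e [t [f ( [e [e [t [f b]]] ** [t [t [f b]] . [f b]]] )]]]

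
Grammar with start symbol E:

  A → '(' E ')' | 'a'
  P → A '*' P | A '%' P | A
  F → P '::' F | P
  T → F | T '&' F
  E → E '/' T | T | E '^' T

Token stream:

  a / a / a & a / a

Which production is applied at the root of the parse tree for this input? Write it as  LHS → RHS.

E → E '/' T

[E [E [E [E [T [F [P [A a]]]]] / [T [F [P [A a]]]]] / [T [T [F [P [A a]]]] & [F [P [A a]]]]] / [T [F [P [A a]]]]]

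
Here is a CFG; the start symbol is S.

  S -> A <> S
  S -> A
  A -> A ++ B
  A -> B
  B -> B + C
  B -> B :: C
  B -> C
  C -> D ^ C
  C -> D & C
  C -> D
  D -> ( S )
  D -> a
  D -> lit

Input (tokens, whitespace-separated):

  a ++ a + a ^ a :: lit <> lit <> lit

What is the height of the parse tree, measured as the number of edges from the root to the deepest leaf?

7

[S [A [A [B [C [D a]]]] ++ [B [B [B [C [D a]]] + [C [D a] ^ [C [D a]]]] :: [C [D lit]]]] <> [S [A [B [C [D lit]]]] <> [S [A [B [C [D lit]]]]]]]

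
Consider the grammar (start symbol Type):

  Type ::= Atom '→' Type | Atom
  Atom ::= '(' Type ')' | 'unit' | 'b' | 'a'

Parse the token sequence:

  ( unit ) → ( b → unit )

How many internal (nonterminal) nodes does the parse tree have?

[Type [Atom ( [Type [Atom unit]] )] → [Type [Atom ( [Type [Atom b] → [Type [Atom unit]]] )]]]

10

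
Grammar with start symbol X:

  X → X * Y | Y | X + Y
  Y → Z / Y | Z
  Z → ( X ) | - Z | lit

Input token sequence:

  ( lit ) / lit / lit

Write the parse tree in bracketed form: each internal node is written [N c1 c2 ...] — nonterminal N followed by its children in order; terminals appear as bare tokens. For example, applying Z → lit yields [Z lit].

[X [Y [Z ( [X [Y [Z lit]]] )] / [Y [Z lit] / [Y [Z lit]]]]]

X
Y
Z / Y
( X ) / Y
( Y ) / Y
( Z ) / Y
( lit ) / Y
( lit ) / Z / Y
( lit ) / lit / Y
( lit ) / lit / Z
( lit ) / lit / lit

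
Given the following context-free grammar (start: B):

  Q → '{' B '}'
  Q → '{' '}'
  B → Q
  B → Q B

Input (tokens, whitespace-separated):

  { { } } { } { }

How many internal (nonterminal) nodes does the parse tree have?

8

[B [Q { [B [Q { }]] }] [B [Q { }] [B [Q { }]]]]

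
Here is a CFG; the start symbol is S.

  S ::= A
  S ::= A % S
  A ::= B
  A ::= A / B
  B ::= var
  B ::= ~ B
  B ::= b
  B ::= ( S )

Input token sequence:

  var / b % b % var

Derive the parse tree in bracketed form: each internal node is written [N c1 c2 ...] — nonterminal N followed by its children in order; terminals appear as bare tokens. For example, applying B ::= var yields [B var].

S
A % S
A / B % S
B / B % S
var / B % S
var / b % S
var / b % A % S
var / b % B % S
var / b % b % S
var / b % b % A
var / b % b % B
var / b % b % var

[S [A [A [B var]] / [B b]] % [S [A [B b]] % [S [A [B var]]]]]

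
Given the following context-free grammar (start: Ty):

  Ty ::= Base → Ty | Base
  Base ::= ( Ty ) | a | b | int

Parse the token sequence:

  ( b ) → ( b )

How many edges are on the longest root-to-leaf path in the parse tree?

5

[Ty [Base ( [Ty [Base b]] )] → [Ty [Base ( [Ty [Base b]] )]]]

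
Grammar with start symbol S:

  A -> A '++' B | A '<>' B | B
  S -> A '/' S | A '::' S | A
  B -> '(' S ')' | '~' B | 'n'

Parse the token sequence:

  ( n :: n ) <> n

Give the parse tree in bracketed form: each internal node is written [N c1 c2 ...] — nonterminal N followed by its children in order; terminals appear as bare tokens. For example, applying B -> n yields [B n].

[S [A [A [B ( [S [A [B n]] :: [S [A [B n]]]] )]] <> [B n]]]

S
A
A <> B
B <> B
( S ) <> B
( A :: S ) <> B
( B :: S ) <> B
( n :: S ) <> B
( n :: A ) <> B
( n :: B ) <> B
( n :: n ) <> B
( n :: n ) <> n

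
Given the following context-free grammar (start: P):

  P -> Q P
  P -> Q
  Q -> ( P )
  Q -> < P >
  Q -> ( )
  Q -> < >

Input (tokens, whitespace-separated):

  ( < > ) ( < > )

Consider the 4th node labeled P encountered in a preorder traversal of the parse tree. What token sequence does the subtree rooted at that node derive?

[P [Q ( [P [Q < >]] )] [P [Q ( [P [Q < >]] )]]]

< >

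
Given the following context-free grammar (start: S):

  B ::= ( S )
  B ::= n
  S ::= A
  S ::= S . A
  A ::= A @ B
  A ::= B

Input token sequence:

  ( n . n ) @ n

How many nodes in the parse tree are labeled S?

3

[S [A [A [B ( [S [S [A [B n]]] . [A [B n]]] )]] @ [B n]]]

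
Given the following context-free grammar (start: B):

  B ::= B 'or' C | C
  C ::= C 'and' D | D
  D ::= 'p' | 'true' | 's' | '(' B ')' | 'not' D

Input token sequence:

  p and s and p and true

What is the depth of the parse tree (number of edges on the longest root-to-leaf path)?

6

[B [C [C [C [C [D p]] and [D s]] and [D p]] and [D true]]]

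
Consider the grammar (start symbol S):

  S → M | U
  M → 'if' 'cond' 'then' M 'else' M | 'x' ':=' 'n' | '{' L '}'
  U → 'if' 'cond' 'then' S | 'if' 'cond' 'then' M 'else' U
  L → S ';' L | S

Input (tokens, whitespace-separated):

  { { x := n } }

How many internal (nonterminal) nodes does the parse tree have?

8

[S [M { [L [S [M { [L [S [M x := n]]] }]]] }]]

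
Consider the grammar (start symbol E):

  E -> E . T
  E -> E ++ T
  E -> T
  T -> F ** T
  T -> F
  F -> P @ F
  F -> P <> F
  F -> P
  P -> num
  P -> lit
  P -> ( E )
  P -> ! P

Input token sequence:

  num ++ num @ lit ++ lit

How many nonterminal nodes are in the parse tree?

[E [E [E [T [F [P num]]]] ++ [T [F [P num] @ [F [P lit]]]]] ++ [T [F [P lit]]]]

14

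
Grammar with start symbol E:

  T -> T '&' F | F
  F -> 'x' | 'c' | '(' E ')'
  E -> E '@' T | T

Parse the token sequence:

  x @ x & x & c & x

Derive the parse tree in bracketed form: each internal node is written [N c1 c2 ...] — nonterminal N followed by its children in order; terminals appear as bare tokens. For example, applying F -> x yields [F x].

E
E @ T
T @ T
F @ T
x @ T
x @ T & F
x @ T & F & F
x @ T & F & F & F
x @ F & F & F & F
x @ x & F & F & F
x @ x & x & F & F
x @ x & x & c & F
x @ x & x & c & x

[E [E [T [F x]]] @ [T [T [T [T [F x]] & [F x]] & [F c]] & [F x]]]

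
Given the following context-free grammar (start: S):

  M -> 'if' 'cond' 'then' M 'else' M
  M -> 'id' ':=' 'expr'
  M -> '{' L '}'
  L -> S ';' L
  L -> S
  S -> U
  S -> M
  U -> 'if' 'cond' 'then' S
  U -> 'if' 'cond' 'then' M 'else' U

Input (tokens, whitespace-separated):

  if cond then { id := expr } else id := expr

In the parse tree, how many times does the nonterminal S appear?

[S [M if cond then [M { [L [S [M id := expr]]] }] else [M id := expr]]]

2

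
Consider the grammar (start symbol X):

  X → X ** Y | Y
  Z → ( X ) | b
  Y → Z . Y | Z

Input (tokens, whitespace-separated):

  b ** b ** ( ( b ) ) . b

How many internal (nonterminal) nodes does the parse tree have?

17

[X [X [X [Y [Z b]]] ** [Y [Z b]]] ** [Y [Z ( [X [Y [Z ( [X [Y [Z b]]] )]]] )] . [Y [Z b]]]]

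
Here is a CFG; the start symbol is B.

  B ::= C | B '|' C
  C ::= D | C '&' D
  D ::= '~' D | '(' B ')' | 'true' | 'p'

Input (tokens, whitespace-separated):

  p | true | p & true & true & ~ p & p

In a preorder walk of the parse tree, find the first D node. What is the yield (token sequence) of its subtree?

p

[B [B [B [C [D p]]] | [C [D true]]] | [C [C [C [C [C [D p]] & [D true]] & [D true]] & [D ~ [D p]]] & [D p]]]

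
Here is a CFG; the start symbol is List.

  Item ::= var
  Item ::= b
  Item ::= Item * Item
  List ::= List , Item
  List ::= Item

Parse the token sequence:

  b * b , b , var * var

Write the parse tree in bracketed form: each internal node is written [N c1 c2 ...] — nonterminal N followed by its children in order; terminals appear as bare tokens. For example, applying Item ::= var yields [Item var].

List
List , Item
List , Item , Item
Item , Item , Item
Item * Item , Item , Item
b * Item , Item , Item
b * b , Item , Item
b * b , b , Item
b * b , b , Item * Item
b * b , b , var * Item
b * b , b , var * var

[List [List [List [Item [Item b] * [Item b]]] , [Item b]] , [Item [Item var] * [Item var]]]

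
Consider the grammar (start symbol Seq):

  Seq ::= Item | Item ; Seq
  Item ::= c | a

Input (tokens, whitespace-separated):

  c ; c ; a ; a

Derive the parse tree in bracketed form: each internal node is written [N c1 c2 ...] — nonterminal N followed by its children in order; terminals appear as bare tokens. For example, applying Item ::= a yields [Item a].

Seq
Item ; Seq
c ; Seq
c ; Item ; Seq
c ; c ; Seq
c ; c ; Item ; Seq
c ; c ; a ; Seq
c ; c ; a ; Item
c ; c ; a ; a

[Seq [Item c] ; [Seq [Item c] ; [Seq [Item a] ; [Seq [Item a]]]]]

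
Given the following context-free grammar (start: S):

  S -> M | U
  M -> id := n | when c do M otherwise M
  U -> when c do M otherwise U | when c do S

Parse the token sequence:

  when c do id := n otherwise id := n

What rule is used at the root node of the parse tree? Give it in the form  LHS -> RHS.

S -> M

[S [M when c do [M id := n] otherwise [M id := n]]]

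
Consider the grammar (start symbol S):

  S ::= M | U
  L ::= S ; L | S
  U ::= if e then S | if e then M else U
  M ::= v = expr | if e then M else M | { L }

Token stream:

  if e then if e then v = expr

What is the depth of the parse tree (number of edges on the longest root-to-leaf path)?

[S [U if e then [S [U if e then [S [M v = expr]]]]]]

6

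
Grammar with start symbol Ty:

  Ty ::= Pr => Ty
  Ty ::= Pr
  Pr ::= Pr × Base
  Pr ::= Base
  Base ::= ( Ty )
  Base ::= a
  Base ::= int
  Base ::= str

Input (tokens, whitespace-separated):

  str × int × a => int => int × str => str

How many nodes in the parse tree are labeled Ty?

4

[Ty [Pr [Pr [Pr [Base str]] × [Base int]] × [Base a]] => [Ty [Pr [Base int]] => [Ty [Pr [Pr [Base int]] × [Base str]] => [Ty [Pr [Base str]]]]]]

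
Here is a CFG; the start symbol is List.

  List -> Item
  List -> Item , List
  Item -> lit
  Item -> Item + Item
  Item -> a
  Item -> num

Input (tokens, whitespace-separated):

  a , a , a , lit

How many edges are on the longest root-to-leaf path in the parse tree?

[List [Item a] , [List [Item a] , [List [Item a] , [List [Item lit]]]]]

5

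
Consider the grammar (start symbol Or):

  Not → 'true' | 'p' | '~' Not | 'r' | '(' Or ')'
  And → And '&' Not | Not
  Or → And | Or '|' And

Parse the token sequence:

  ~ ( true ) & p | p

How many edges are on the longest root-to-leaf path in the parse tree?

9

[Or [Or [And [And [Not ~ [Not ( [Or [And [Not true]]] )]]] & [Not p]]] | [And [Not p]]]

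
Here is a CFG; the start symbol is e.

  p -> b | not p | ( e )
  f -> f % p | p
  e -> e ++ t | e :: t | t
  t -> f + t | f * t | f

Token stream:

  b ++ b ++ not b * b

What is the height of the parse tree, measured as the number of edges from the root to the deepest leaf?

[e [e [e [t [f [p b]]]] ++ [t [f [p b]]]] ++ [t [f [p not [p b]]] * [t [f [p b]]]]]

6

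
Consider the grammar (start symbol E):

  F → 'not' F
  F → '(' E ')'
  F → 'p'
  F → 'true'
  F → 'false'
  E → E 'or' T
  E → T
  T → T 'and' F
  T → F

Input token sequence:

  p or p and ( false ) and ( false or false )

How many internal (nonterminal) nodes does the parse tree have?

19

[E [E [T [F p]]] or [T [T [T [F p]] and [F ( [E [T [F false]]] )]] and [F ( [E [E [T [F false]]] or [T [F false]]] )]]]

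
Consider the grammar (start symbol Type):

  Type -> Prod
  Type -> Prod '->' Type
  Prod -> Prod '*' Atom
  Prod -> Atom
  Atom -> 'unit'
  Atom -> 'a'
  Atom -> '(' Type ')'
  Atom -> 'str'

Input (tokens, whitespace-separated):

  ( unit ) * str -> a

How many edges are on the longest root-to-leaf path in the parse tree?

7

[Type [Prod [Prod [Atom ( [Type [Prod [Atom unit]]] )]] * [Atom str]] -> [Type [Prod [Atom a]]]]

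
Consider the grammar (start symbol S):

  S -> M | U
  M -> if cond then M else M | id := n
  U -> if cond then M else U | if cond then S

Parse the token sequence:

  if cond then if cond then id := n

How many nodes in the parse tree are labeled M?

[S [U if cond then [S [U if cond then [S [M id := n]]]]]]

1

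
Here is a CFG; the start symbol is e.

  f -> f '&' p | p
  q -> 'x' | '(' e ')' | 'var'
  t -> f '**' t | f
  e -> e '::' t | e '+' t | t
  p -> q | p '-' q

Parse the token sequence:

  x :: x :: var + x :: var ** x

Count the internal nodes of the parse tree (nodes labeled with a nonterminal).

[e [e [e [e [e [t [f [p [q x]]]]] :: [t [f [p [q x]]]]] :: [t [f [p [q var]]]]] + [t [f [p [q x]]]]] :: [t [f [p [q var]]] ** [t [f [p [q x]]]]]]

29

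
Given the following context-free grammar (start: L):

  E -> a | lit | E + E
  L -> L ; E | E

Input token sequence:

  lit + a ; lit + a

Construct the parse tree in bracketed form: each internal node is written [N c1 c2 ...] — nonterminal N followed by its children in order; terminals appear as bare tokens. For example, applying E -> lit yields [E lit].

L
L ; E
E ; E
E + E ; E
lit + E ; E
lit + a ; E
lit + a ; E + E
lit + a ; lit + E
lit + a ; lit + a

[L [L [E [E lit] + [E a]]] ; [E [E lit] + [E a]]]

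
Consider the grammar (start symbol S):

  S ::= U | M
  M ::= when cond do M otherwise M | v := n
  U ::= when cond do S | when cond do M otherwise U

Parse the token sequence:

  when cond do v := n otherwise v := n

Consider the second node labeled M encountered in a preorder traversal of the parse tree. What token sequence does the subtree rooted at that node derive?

v := n

[S [M when cond do [M v := n] otherwise [M v := n]]]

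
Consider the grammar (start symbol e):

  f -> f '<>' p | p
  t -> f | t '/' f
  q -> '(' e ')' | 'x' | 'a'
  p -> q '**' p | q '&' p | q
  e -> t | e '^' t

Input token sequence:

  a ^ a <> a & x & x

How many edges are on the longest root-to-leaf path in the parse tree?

[e [e [t [f [p [q a]]]]] ^ [t [f [f [p [q a]]] <> [p [q a] & [p [q x] & [p [q x]]]]]]]

7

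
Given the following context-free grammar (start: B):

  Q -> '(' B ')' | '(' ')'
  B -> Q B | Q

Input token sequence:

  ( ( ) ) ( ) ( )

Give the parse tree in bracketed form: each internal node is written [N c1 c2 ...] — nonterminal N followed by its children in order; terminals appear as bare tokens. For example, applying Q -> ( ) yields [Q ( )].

B
Q B
( B ) B
( Q ) B
( ( ) ) B
( ( ) ) Q B
( ( ) ) ( ) B
( ( ) ) ( ) Q
( ( ) ) ( ) ( )

[B [Q ( [B [Q ( )]] )] [B [Q ( )] [B [Q ( )]]]]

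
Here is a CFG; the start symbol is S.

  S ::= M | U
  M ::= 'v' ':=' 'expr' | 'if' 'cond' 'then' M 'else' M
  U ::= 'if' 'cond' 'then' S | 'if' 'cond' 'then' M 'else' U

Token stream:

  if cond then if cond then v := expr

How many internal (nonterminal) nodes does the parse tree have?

[S [U if cond then [S [U if cond then [S [M v := expr]]]]]]

6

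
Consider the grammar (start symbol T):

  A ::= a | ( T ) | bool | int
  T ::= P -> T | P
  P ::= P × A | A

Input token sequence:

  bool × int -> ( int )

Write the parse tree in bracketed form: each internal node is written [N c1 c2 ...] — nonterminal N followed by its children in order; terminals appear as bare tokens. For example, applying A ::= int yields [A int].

T
P -> T
P × A -> T
A × A -> T
bool × A -> T
bool × int -> T
bool × int -> P
bool × int -> A
bool × int -> ( T )
bool × int -> ( P )
bool × int -> ( A )
bool × int -> ( int )

[T [P [P [A bool]] × [A int]] -> [T [P [A ( [T [P [A int]]] )]]]]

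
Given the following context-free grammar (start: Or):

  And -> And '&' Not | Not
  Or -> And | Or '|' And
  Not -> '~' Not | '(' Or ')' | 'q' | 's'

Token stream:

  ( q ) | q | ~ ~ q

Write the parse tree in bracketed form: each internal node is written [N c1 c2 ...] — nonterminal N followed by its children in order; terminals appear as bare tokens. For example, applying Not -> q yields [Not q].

[Or [Or [Or [And [Not ( [Or [And [Not q]]] )]]] | [And [Not q]]] | [And [Not ~ [Not ~ [Not q]]]]]

Or
Or | And
Or | And | And
And | And | And
Not | And | And
( Or ) | And | And
( And ) | And | And
( Not ) | And | And
( q ) | And | And
( q ) | Not | And
( q ) | q | And
( q ) | q | Not
( q ) | q | ~ Not
( q ) | q | ~ ~ Not
( q ) | q | ~ ~ q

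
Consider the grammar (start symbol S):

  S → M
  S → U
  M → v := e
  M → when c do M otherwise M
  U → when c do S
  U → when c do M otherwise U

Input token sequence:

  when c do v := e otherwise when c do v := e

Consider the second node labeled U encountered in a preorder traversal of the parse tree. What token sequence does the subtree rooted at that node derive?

when c do v := e

[S [U when c do [M v := e] otherwise [U when c do [S [M v := e]]]]]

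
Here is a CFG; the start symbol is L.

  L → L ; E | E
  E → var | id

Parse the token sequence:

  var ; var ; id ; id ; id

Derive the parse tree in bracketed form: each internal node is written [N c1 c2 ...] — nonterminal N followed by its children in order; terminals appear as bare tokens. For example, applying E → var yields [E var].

L
L ; E
L ; E ; E
L ; E ; E ; E
L ; E ; E ; E ; E
E ; E ; E ; E ; E
var ; E ; E ; E ; E
var ; var ; E ; E ; E
var ; var ; id ; E ; E
var ; var ; id ; id ; E
var ; var ; id ; id ; id

[L [L [L [L [L [E var]] ; [E var]] ; [E id]] ; [E id]] ; [E id]]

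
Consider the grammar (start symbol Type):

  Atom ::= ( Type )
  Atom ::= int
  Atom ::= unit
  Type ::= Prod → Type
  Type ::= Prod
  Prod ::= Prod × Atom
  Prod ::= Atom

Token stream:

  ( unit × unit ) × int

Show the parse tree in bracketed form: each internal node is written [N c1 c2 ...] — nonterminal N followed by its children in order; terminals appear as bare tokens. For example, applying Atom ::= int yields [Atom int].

Type
Prod
Prod × Atom
Atom × Atom
( Type ) × Atom
( Prod ) × Atom
( Prod × Atom ) × Atom
( Atom × Atom ) × Atom
( unit × Atom ) × Atom
( unit × unit ) × Atom
( unit × unit ) × int

[Type [Prod [Prod [Atom ( [Type [Prod [Prod [Atom unit]] × [Atom unit]]] )]] × [Atom int]]]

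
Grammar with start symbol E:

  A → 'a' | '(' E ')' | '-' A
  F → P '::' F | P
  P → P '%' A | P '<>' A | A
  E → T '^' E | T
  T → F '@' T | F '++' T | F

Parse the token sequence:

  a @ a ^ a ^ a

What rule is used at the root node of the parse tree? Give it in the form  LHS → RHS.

[E [T [F [P [A a]]] @ [T [F [P [A a]]]]] ^ [E [T [F [P [A a]]]] ^ [E [T [F [P [A a]]]]]]]

E → T '^' E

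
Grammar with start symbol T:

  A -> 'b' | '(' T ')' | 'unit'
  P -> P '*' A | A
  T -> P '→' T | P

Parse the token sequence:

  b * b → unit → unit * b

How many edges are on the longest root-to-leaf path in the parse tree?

6

[T [P [P [A b]] * [A b]] → [T [P [A unit]] → [T [P [P [A unit]] * [A b]]]]]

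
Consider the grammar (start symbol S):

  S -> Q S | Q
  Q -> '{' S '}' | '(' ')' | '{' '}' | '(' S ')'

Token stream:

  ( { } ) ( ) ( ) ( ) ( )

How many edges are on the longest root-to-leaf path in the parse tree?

[S [Q ( [S [Q { }]] )] [S [Q ( )] [S [Q ( )] [S [Q ( )] [S [Q ( )]]]]]]

6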